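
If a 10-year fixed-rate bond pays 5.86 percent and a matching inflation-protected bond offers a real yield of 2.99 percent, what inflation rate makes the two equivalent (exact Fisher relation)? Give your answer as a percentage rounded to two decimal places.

2.79%

(1 + π) = (1 + i)/(1 + r) = 1.05860 / 1.02990 = 1.027867
Break-even inflation = 1.027867 − 1 → 2.79%.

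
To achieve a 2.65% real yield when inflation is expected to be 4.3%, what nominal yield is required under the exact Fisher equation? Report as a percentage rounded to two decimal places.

7.06%

(1 + i) = (1 + r)(1 + π) = 1.02650 × 1.04300 = 1.0706395
i = 1.0706395 − 1, so the required nominal rate is 7.06%.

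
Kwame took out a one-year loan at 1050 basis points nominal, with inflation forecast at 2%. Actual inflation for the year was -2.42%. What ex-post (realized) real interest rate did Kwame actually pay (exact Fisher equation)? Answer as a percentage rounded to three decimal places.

Ex-post: (1 + 0.1050)/(1 − 0.0242) − 1 = 13.2404%
So the realized real rate is 13.240%.

13.240%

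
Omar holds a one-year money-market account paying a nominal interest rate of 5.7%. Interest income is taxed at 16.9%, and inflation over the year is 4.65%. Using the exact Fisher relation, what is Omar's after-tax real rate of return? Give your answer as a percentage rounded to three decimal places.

After-tax nominal return = 5.7% × (1 − 0.169) = 4.7367%.
1 + r = 1.047367 / 1.04650 = 1.000828
After-tax real rate = 1.000828 − 1 → 0.083%.

0.083%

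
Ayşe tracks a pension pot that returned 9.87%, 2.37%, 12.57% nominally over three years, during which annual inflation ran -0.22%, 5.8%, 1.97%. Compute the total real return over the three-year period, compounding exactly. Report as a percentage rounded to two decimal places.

Compound the nominal returns: 1.0987 × 1.0237 × 1.1257 = 1.266119.
Compound inflation: 0.9978 × 1.0580 × 1.0197 = 1.076469.
Deflate: 1.266119 / 1.076469 = 1.176178.
Total real return = 1.176178 − 1 → 17.62%.

17.62%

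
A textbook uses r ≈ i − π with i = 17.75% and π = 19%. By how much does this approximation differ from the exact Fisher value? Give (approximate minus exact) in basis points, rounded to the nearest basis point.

-20 basis points

Approximate: r ≈ 17.750% − 19.000% = -1.2500%
Exact: (1 + 0.1775)/(1 + 0.1900) − 1 = -1.0504%
Error = -1.2500% − (-1.0504%) = -0.1996% → -20 basis points.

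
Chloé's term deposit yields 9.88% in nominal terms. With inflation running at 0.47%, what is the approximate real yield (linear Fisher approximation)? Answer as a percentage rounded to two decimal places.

r ≈ i − π = 9.88% − 0.47% = 9.41%.

9.41%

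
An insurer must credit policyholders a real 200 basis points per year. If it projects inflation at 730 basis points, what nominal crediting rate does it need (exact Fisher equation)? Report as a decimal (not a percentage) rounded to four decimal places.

0.0945

(1 + i) = (1 + r)(1 + π) = 1.02000 × 1.07300 = 1.09446
i = 1.09446 − 1, so the required nominal rate is 0.0945.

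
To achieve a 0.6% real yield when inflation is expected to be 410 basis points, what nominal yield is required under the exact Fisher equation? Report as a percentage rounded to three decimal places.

(1 + i) = (1 + r)(1 + π) = 1.00600 × 1.04100 = 1.047246
i = 1.047246 − 1, so the required nominal rate is 4.725%.

4.725%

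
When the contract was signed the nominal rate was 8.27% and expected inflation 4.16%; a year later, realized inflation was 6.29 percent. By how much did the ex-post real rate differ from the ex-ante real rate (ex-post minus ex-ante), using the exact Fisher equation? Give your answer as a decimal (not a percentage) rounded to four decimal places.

-0.0208

Ex-ante: (1 + 0.0827)/(1 + 0.0416) − 1 = 3.9459%
Ex-post: (1 + 0.0827)/(1 + 0.0629) − 1 = 1.8628%
Difference (ex-post − ex-ante) = -2.0830% → -0.0208.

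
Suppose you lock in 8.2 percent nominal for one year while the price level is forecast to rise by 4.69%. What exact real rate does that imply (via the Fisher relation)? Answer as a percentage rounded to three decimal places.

By the Fisher relation, 1 + r = (1 + i)/(1 + π).
1 + r = 1.08200 / 1.04690 = 1.033528
r = 1.033528 − 1 = 3.3528%, i.e. 3.353%.

3.353%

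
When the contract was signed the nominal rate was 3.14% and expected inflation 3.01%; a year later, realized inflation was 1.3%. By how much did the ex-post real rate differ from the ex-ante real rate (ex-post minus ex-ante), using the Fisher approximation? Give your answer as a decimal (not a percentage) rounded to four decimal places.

0.0171

Ex-ante: 3.14% − 3.01% = 0.130%
Ex-post: 3.14% − 1.3% = 1.840%
Difference (ex-post − ex-ante) = 1.7100% → 0.0171.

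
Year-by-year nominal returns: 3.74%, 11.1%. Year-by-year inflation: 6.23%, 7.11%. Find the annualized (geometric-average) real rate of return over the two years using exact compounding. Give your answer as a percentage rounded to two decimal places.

0.64%

Nominal growth factor = 1.0374 × 1.1110 = 1.15255140
Price-level growth factor = 1.0623 × 1.0711 = 1.13782953
Real growth factor = 1.15255140 / 1.13782953 = 1.01293856
Annualized real rate = 1.01293856^(1/2) − 1 = 0.6448% → 0.64%.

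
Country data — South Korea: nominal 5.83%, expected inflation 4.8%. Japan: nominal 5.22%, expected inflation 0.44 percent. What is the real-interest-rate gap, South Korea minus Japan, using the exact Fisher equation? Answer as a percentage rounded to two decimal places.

South Korea: (1 + 0.0583)/(1 + 0.0480) − 1 = 0.9828%
Japan: (1 + 0.0522)/(1 + 0.0044) − 1 = 4.7591%
Differential = 0.9828% − 4.7591% = -3.7762% → -3.78%.

-3.78%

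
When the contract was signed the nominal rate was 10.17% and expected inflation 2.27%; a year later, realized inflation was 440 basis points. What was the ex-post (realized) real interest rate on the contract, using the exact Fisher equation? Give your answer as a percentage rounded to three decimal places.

Ex-post: (1 + 0.1017)/(1 + 0.0440) − 1 = 5.5268%
So the realized real rate is 5.527%.

5.527%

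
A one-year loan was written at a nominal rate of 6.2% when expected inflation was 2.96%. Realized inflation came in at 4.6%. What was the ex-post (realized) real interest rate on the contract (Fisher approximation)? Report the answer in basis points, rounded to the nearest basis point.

Ex-post: 6.2% − 4.6% = 1.600%
So the realized real rate is 160 basis points.

160 basis points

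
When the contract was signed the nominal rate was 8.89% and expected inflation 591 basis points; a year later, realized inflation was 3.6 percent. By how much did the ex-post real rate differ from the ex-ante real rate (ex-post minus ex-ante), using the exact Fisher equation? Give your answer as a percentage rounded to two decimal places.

Ex-ante: (1 + 0.0889)/(1 + 0.0591) − 1 = 2.8137%
Ex-post: (1 + 0.0889)/(1 + 0.0360) − 1 = 5.1062%
Difference (ex-post − ex-ante) = 2.2925% → 2.29%.

2.29%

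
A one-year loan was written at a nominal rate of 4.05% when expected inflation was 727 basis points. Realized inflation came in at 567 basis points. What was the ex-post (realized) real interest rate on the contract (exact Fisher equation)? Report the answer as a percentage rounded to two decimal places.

-1.53%

Ex-post: (1 + 0.0405)/(1 + 0.0567) − 1 = -1.5331%
So the realized real rate is -1.53%.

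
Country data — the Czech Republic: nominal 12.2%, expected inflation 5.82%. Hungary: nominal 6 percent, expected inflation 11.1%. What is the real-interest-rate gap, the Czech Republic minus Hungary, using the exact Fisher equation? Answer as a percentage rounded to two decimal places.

The Czech Republic: (1 + 0.1220)/(1 + 0.0582) − 1 = 6.0291%
Hungary: (1 + 0.0600)/(1 + 0.1110) − 1 = -4.5905%
Differential = 6.0291% − (-4.5905%) = 10.6196% → 10.62%.

10.62%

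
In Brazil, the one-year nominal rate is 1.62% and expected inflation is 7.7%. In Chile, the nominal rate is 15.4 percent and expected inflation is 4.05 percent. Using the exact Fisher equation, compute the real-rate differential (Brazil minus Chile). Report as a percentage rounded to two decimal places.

-16.55%

Brazil: (1 + 0.0162)/(1 + 0.0770) − 1 = -5.6453%
Chile: (1 + 0.1540)/(1 + 0.0405) − 1 = 10.9082%
Differential = -5.6453% − 10.9082% = -16.5535% → -16.55%.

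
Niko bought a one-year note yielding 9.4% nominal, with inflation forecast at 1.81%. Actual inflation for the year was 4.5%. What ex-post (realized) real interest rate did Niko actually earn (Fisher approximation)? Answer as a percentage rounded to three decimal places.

Ex-post: 9.4% − 4.5% = 4.900%
So the realized real rate is 4.900%.

4.900%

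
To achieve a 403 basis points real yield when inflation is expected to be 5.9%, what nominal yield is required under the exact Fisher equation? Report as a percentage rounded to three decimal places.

10.168%

(1 + i) = (1 + r)(1 + π) = 1.04030 × 1.05900 = 1.1016777
i = 1.1016777 − 1, so the required nominal rate is 10.168%.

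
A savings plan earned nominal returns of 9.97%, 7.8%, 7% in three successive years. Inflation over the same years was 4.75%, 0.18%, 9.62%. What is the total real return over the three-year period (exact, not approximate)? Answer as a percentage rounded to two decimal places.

10.27%

Nominal growth factor = 1.0997 × 1.0780 × 1.0700 = 1.268460
Price-level growth factor = 1.0475 × 1.0018 × 1.0962 = 1.150336
Real growth factor = 1.268460 / 1.150336 = 1.102686
Total real return = 1.102686 − 1 → 10.27%.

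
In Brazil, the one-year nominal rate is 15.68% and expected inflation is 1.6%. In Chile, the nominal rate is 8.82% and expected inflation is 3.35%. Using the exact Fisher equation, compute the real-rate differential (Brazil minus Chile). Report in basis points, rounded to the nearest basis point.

Brazil: (1 + 0.1568)/(1 + 0.0160) − 1 = 13.8583%
Chile: (1 + 0.0882)/(1 + 0.0335) − 1 = 5.2927%
Differential = 13.8583% − 5.2927% = 8.5656% → 857 basis points.

857 basis points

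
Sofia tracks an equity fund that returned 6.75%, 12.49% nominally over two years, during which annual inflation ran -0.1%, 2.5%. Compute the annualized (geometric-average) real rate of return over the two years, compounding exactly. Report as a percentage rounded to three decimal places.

Nominal growth factor = 1.0675 × 1.1249 = 1.20083075
Price-level growth factor = 0.9990 × 1.0250 = 1.02397500
Real growth factor = 1.20083075 / 1.02397500 = 1.17271491
Annualized real rate = 1.17271491^(1/2) − 1 = 8.2920% → 8.292%.

8.292%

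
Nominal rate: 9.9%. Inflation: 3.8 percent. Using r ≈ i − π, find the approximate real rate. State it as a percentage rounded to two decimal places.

r ≈ i − π = 9.9% − 3.8% = 6.10%.

6.10%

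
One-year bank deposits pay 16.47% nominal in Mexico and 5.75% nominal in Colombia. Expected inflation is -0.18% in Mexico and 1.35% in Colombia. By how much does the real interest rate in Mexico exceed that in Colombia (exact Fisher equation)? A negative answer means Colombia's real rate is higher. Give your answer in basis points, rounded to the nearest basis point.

Mexico: (1 + 0.1647)/(1 − 0.0018) − 1 = 16.6800%
Colombia: (1 + 0.0575)/(1 + 0.0135) − 1 = 4.3414%
Differential = 16.6800% − 4.3414% = 12.3386% → 1234 basis points.

1234 basis points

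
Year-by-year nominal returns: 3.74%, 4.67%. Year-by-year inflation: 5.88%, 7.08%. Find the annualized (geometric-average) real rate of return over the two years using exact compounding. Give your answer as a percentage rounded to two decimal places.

-2.14%

Compound the nominal returns: 1.0374 × 1.0467 = 1.08584658.
Compound inflation: 1.0588 × 1.0708 = 1.13376304.
Deflate: 1.08584658 / 1.13376304 = 0.95773679.
Annualized real rate = 0.95773679^(1/2) − 1 = -2.1360% → -2.14%.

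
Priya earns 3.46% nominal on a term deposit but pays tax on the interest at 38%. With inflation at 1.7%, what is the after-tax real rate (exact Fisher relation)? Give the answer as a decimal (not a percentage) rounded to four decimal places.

0.0044

After-tax nominal return = 3.46% × (1 − 0.38) = 2.1452%.
1 + r = 1.021452 / 1.01700 = 1.004378
After-tax real rate = 1.004378 − 1 → 0.0044.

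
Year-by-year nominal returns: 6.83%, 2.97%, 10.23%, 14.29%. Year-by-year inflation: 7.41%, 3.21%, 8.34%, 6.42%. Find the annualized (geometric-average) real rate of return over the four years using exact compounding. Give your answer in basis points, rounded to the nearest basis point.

204 basis points

Nominal growth factor = 1.0683 × 1.0297 × 1.1023 × 1.1429 = 1.38583645
Price-level growth factor = 1.0741 × 1.0321 × 1.0834 × 1.0642 = 1.27814045
Real growth factor = 1.38583645 / 1.27814045 = 1.08425991
Annualized real rate = 1.08425991^(1/4) − 1 = 2.0430% → 204 basis points.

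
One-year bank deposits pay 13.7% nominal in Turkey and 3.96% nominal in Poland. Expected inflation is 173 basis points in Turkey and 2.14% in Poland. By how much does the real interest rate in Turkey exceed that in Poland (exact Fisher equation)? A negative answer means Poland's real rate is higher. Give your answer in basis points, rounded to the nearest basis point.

Turkey: (1 + 0.1370)/(1 + 0.0173) − 1 = 11.7664%
Poland: (1 + 0.0396)/(1 + 0.0214) − 1 = 1.7819%
Differential = 11.7664% − 1.7819% = 9.9846% → 998 basis points.

998 basis points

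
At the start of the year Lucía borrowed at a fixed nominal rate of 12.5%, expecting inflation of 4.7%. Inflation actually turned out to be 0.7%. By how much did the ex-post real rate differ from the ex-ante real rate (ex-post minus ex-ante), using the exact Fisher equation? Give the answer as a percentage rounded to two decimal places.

4.27%

Ex-ante: (1 + 0.1250)/(1 + 0.0470) − 1 = 7.4499%
Ex-post: (1 + 0.1250)/(1 + 0.0070) − 1 = 11.7180%
Difference (ex-post − ex-ante) = 4.2681% → 4.27%.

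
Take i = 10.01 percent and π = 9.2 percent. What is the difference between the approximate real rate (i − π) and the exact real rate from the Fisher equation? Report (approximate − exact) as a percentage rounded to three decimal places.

0.068%

Approximate: r ≈ 10.010% − 9.200% = 0.8100%
Exact: (1 + 0.1001)/(1 + 0.0920) − 1 = 0.7418%
Error = 0.8100% − 0.7418% = 0.0682% → 0.068%.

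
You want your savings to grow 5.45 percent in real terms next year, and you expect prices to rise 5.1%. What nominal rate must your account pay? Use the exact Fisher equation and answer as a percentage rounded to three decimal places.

10.828%

(1 + i) = (1 + r)(1 + π) = 1.05450 × 1.05100 = 1.1082795
i = 1.1082795 − 1, so the required nominal rate is 10.828%.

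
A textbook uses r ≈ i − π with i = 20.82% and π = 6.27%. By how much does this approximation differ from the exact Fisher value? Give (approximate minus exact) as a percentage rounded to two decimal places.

0.86%

Approximate: r ≈ 20.820% − 6.270% = 14.5500%
Exact: (1 + 0.2082)/(1 + 0.0627) − 1 = 13.6915%
Error = 14.5500% − 13.6915% = 0.8585% → 0.86%.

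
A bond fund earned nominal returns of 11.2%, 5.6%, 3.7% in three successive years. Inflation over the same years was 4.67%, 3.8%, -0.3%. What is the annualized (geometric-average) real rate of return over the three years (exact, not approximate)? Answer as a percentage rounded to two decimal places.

3.98%

Compound the nominal returns: 1.1120 × 1.0560 × 1.0370 = 1.21772006.
Compound inflation: 1.0467 × 1.0380 × 0.9970 = 1.08321518.
Deflate: 1.21772006 / 1.08321518 = 1.12417190.
Annualized real rate = 1.12417190^(1/3) − 1 = 3.9787% → 3.98%.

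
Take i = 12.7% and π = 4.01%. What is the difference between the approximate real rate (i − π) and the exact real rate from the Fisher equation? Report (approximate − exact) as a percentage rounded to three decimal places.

Approximate: r ≈ 12.700% − 4.010% = 8.6900%
Exact: (1 + 0.1270)/(1 + 0.0401) − 1 = 8.3550%
Error = 8.6900% − 8.3550% = 0.3350% → 0.335%.

0.335%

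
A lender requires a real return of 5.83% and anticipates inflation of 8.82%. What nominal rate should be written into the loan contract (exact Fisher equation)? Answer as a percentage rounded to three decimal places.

15.164%

(1 + i) = (1 + r)(1 + π) = 1.05830 × 1.08820 = 1.15164206
i = 1.15164206 − 1, so the required nominal rate is 15.164%.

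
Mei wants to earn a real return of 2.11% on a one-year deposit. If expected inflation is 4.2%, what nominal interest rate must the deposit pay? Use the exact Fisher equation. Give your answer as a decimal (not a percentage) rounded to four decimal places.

(1 + i) = (1 + r)(1 + π) = 1.02110 × 1.04200 = 1.0639862
i = 1.0639862 − 1, so the required nominal rate is 0.0640.

0.0640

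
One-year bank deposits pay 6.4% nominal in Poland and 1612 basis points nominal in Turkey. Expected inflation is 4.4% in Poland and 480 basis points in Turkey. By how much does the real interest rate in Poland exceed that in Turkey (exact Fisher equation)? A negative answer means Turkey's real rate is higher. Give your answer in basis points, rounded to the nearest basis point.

-889 basis points

Poland: (1 + 0.0640)/(1 + 0.0440) − 1 = 1.9157%
Turkey: (1 + 0.1612)/(1 + 0.0480) − 1 = 10.8015%
Differential = 1.9157% − 10.8015% = -8.8858% → -889 basis points.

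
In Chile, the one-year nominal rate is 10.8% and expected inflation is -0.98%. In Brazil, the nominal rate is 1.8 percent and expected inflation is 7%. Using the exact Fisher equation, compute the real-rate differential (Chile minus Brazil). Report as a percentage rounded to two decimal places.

Chile: (1 + 0.1080)/(1 − 0.0098) − 1 = 11.8966%
Brazil: (1 + 0.0180)/(1 + 0.0700) − 1 = -4.8598%
Differential = 11.8966% − (-4.8598%) = 16.7564% → 16.76%.

16.76%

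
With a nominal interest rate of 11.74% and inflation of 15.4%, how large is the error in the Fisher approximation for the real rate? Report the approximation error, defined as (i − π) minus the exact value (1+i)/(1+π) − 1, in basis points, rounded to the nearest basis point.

-49 basis points

Approximate: r ≈ 11.740% − 15.400% = -3.6600%
Exact: (1 + 0.1174)/(1 + 0.1540) − 1 = -3.1716%
Error = -3.6600% − (-3.1716%) = -0.4884% → -49 basis points.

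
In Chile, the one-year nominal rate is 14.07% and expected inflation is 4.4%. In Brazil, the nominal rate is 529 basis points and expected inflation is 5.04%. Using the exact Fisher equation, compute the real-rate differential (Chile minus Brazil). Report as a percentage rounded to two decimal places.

9.02%

Chile: (1 + 0.1407)/(1 + 0.0440) − 1 = 9.2625%
Brazil: (1 + 0.0529)/(1 + 0.0504) − 1 = 0.2380%
Differential = 9.2625% − 0.2380% = 9.0244% → 9.02%.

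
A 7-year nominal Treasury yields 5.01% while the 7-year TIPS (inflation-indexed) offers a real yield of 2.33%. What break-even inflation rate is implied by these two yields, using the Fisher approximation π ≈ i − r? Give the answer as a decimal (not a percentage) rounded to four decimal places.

0.0268

π ≈ i − r = 5.01% − 2.33% → 0.0268.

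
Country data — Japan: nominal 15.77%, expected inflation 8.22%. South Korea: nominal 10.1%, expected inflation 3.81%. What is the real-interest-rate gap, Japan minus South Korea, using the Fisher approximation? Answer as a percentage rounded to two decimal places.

Japan: 15.77% − 8.22% = 7.550%
South Korea: 10.1% − 3.81% = 6.290%
Differential = 1.260% → 1.26%.

1.26%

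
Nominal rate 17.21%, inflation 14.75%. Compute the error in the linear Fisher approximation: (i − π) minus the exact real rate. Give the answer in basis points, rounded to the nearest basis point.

Approximate: r ≈ 17.210% − 14.750% = 2.4600%
Exact: (1 + 0.1721)/(1 + 0.1475) − 1 = 2.1438%
Error = 2.4600% − 2.1438% = 0.3162% → 32 basis points.

32 basis points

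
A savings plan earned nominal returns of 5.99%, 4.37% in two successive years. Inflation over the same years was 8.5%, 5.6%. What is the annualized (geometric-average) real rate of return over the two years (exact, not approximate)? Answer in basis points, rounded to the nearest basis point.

-174 basis points

Compound the nominal returns: 1.0599 × 1.0437 = 1.10621763.
Compound inflation: 1.0850 × 1.0560 = 1.14576000.
Deflate: 1.10621763 / 1.14576000 = 0.96548809.
Annualized real rate = 0.96548809^(1/2) − 1 = -1.7407% → -174 basis points.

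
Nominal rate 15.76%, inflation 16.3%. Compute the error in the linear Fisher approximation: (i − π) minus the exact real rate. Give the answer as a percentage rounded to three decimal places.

-0.076%

Approximate: r ≈ 15.760% − 16.300% = -0.5400%
Exact: (1 + 0.1576)/(1 + 0.1630) − 1 = -0.4643%
Error = -0.5400% − (-0.4643%) = -0.0757% → -0.076%.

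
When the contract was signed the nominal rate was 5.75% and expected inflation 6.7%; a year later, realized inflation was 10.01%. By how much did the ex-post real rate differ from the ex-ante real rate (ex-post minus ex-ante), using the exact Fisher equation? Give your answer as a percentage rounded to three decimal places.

-2.982%

Ex-ante: (1 + 0.0575)/(1 + 0.0670) − 1 = -0.8903%
Ex-post: (1 + 0.0575)/(1 + 0.1001) − 1 = -3.8724%
Difference (ex-post − ex-ante) = -2.9820% → -2.982%.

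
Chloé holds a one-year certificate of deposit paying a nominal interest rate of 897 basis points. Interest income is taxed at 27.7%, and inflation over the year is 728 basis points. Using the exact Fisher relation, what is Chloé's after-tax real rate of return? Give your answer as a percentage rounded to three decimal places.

After-tax nominal return = 8.97% × (1 − 0.277) = 6.48531%.
1 + r = 1.0648531 / 1.07280 = 0.992592
After-tax real rate = 0.992592 − 1 → -0.741%.

-0.741%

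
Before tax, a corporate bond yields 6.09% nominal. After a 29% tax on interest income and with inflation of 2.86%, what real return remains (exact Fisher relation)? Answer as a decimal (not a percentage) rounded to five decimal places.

After-tax nominal return = 6.09% × (1 − 0.29) = 4.3239%.
1 + r = 1.043239 / 1.02860 = 1.014232
After-tax real rate = 1.014232 − 1 → 0.01423.

0.01423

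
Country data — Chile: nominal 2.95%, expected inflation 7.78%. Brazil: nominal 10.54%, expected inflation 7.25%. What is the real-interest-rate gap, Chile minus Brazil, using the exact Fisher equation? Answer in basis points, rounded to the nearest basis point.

-755 basis points

Chile: (1 + 0.0295)/(1 + 0.0778) − 1 = -4.4814%
Brazil: (1 + 0.1054)/(1 + 0.0725) − 1 = 3.0676%
Differential = -4.4814% − 3.0676% = -7.5489% → -755 basis points.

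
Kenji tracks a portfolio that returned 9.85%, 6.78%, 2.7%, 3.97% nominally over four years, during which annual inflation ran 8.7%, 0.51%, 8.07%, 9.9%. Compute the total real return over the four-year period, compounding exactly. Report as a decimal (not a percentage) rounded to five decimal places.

-0.03478

Nominal growth factor = 1.0985 × 1.0678 × 1.0270 × 1.0397 = 1.252473
Price-level growth factor = 1.0870 × 1.0051 × 1.0807 × 1.0990 = 1.297602
Real growth factor = 1.252473 / 1.297602 = 0.965221
Total real return = 0.965221 − 1 → -0.03478.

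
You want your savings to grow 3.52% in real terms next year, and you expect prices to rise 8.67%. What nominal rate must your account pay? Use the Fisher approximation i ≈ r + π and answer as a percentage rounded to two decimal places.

12.19%

i ≈ r + π = 3.52% + 8.67% = 12.19%.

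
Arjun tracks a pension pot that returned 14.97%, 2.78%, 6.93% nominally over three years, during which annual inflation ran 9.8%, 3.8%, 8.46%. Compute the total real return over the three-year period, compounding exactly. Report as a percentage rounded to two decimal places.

Nominal growth factor = 1.1497 × 1.0278 × 1.0693 = 1.263551
Price-level growth factor = 1.0980 × 1.0380 × 1.0846 = 1.236145
Real growth factor = 1.263551 / 1.236145 = 1.022171
Total real return = 1.022171 − 1 → 2.22%.

2.22%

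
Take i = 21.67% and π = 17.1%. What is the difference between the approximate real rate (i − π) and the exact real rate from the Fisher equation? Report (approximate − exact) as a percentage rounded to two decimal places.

Approximate: r ≈ 21.670% − 17.100% = 4.5700%
Exact: (1 + 0.2167)/(1 + 0.1710) − 1 = 3.9026%
Error = 4.5700% − 3.9026% = 0.6674% → 0.67%.

0.67%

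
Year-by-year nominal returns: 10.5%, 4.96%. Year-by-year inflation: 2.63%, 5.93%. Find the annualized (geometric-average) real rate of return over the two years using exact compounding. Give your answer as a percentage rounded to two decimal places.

3.29%

Nominal growth factor = 1.1050 × 1.0496 = 1.15980800
Price-level growth factor = 1.0263 × 1.0593 = 1.08715959
Real growth factor = 1.15980800 / 1.08715959 = 1.06682405
Annualized real rate = 1.06682405^(1/2) − 1 = 3.2872% → 3.29%.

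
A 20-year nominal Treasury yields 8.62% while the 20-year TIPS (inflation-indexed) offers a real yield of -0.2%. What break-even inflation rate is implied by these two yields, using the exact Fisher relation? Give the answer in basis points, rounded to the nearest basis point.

884 basis points

(1 + π) = (1 + i)/(1 + r) = 1.08620 / 0.99800 = 1.088377
Break-even inflation = 1.088377 − 1 → 884 basis points.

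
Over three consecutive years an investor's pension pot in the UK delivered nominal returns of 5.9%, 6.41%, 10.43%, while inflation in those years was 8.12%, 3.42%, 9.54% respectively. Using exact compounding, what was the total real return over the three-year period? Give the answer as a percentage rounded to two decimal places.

Nominal growth factor = 1.0590 × 1.0641 × 1.1043 = 1.244416
Price-level growth factor = 1.0812 × 1.0342 × 1.0954 = 1.224851
Real growth factor = 1.244416 / 1.224851 = 1.015973
Total real return = 1.015973 − 1 → 1.60%.

1.60%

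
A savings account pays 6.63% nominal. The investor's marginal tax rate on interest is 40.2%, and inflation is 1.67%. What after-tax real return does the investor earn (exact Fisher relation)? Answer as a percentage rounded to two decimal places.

2.26%

After-tax nominal return = 6.63% × (1 − 0.402) = 3.96474%.
1 + r = 1.0396474 / 1.01670 = 1.022570
After-tax real rate = 1.022570 − 1 → 2.26%.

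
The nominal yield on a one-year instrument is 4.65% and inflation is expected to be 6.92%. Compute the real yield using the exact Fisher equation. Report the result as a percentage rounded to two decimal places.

By the Fisher equation, 1 + r = (1 + i)/(1 + π).
1 + r = 1.04650 / 1.06920 = 0.978769
r = 0.978769 − 1 = -2.1231%, i.e. -2.12%.

-2.12%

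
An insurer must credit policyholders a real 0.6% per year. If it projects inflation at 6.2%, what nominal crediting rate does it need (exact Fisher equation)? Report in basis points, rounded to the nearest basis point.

684 basis points

(1 + i) = (1 + r)(1 + π) = 1.00600 × 1.06200 = 1.068372
i = 1.068372 − 1, so the required nominal rate is 684 basis points.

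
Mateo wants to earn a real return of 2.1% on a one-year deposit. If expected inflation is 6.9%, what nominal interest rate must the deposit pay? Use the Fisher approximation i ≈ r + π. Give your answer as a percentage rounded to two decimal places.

i ≈ r + π = 2.1% + 6.9% = 9.00%.

9.00%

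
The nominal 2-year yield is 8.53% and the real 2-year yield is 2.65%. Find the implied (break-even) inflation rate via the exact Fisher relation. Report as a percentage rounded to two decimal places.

(1 + π) = (1 + i)/(1 + r) = 1.08530 / 1.02650 = 1.057282
Break-even inflation = 1.057282 − 1 → 5.73%.

5.73%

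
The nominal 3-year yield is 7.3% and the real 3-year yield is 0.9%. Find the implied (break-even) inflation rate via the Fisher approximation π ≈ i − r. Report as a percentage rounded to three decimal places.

6.400%

π ≈ i − r = 7.3% − 0.9% → 6.400%.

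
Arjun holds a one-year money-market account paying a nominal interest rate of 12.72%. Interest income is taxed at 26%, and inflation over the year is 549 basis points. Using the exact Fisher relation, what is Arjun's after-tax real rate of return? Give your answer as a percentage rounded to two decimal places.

After-tax nominal return = 12.72% × (1 − 0.26) = 9.4128%.
1 + r = 1.094128 / 1.05490 = 1.037186
After-tax real rate = 1.037186 − 1 → 3.72%.

3.72%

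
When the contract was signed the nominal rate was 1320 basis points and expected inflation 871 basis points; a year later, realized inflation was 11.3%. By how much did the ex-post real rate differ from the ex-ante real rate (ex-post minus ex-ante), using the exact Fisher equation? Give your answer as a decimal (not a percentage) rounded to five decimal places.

-0.02423

Ex-ante: (1 + 0.1320)/(1 + 0.0871) − 1 = 4.1303%
Ex-post: (1 + 0.1320)/(1 + 0.1130) − 1 = 1.7071%
Difference (ex-post − ex-ante) = -2.4232% → -0.02423.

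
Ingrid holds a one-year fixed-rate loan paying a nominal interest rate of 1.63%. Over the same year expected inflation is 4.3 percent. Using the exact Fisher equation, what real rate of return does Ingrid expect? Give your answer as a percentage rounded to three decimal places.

-2.560%

By the Fisher equation, 1 + r = (1 + i)/(1 + π).
1 + r = 1.01630 / 1.04300 = 0.974401
r = 0.974401 − 1 = -2.5599%, i.e. -2.560%.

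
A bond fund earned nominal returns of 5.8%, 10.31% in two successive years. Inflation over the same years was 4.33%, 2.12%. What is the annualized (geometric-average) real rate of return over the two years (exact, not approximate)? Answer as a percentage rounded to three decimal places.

Nominal growth factor = 1.0580 × 1.1031 = 1.16707980
Price-level growth factor = 1.0433 × 1.0212 = 1.06541796
Real growth factor = 1.16707980 / 1.06541796 = 1.09541968
Annualized real rate = 1.09541968^(1/2) − 1 = 4.6623% → 4.662%.

4.662%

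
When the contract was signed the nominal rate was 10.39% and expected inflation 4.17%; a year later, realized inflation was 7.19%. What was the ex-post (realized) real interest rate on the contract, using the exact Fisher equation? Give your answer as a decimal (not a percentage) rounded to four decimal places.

0.0299

Ex-post: (1 + 0.1039)/(1 + 0.0719) − 1 = 2.9854%
So the realized real rate is 0.0299.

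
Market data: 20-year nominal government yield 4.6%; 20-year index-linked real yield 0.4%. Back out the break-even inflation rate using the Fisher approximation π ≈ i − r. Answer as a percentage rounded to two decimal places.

4.20%

π ≈ i − r = 4.6% − 0.4% → 4.20%.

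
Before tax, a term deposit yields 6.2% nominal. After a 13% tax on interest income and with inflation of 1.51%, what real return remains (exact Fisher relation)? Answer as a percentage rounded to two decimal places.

3.83%

After-tax nominal return = 6.2% × (1 − 0.13) = 5.3940%.
1 + r = 1.05394 / 1.01510 = 1.038262
After-tax real rate = 1.038262 − 1 → 3.83%.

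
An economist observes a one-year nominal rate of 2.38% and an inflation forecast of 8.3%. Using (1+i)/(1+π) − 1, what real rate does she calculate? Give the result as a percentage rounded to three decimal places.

-5.466%

By the Fisher identity, 1 + r = (1 + i)/(1 + π).
1 + r = 1.02380 / 1.08300 = 0.945337
r = 0.945337 − 1 = -5.4663%, i.e. -5.466%.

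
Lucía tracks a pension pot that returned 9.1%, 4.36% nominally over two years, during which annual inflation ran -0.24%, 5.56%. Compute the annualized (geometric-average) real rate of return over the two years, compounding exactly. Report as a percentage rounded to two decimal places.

3.98%

Compound the nominal returns: 1.0910 × 1.0436 = 1.13856760.
Compound inflation: 0.9976 × 1.0556 = 1.05306656.
Deflate: 1.13856760 / 1.05306656 = 1.08119244.
Annualized real rate = 1.08119244^(1/2) − 1 = 3.9804% → 3.98%.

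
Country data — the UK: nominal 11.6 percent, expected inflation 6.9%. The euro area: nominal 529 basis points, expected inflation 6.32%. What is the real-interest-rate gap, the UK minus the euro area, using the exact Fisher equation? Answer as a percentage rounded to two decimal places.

5.37%

The UK: (1 + 0.1160)/(1 + 0.0690) − 1 = 4.3966%
The euro area: (1 + 0.0529)/(1 + 0.0632) − 1 = -0.9688%
Differential = 4.3966% − (-0.9688%) = 5.3654% → 5.37%.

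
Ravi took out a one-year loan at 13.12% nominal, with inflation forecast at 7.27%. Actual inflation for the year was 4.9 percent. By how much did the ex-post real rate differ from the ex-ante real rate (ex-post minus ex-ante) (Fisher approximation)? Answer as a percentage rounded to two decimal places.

Ex-ante: 13.12% − 7.27% = 5.850%
Ex-post: 13.12% − 4.9% = 8.220%
Difference (ex-post − ex-ante) = 2.3700% → 2.37%.

2.37%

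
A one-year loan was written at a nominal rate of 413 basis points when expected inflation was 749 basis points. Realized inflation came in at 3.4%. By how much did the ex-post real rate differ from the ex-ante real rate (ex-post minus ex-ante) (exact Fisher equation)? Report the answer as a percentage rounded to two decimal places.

3.83%

Ex-ante: (1 + 0.0413)/(1 + 0.0749) − 1 = -3.1259%
Ex-post: (1 + 0.0413)/(1 + 0.0340) − 1 = 0.7060%
Difference (ex-post − ex-ante) = 3.8319% → 3.83%.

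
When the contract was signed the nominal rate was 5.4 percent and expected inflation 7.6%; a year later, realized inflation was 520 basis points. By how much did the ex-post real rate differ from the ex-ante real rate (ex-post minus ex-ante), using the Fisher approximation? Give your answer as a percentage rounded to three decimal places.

2.400%

Ex-ante: 5.4% − 7.6% = -2.200%
Ex-post: 5.4% − 5.2% = 0.200%
Difference (ex-post − ex-ante) = 2.4000% → 2.400%.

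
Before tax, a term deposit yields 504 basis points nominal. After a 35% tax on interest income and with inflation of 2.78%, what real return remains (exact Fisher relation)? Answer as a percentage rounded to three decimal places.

After-tax nominal return = 5.04% × (1 − 0.35) = 3.2760%.
1 + r = 1.03276 / 1.02780 = 1.004826
After-tax real rate = 1.004826 − 1 → 0.483%.

0.483%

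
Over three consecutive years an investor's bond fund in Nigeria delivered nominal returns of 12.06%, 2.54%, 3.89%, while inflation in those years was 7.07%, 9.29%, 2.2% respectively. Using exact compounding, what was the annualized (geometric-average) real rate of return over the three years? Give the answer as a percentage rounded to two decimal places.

Nominal growth factor = 1.1206 × 1.0254 × 1.0389 = 1.19376180
Price-level growth factor = 1.0707 × 1.0929 × 1.0220 = 1.19591173
Real growth factor = 1.19376180 / 1.19591173 = 0.99820227
Annualized real rate = 0.99820227^(1/3) − 1 = -0.0600% → -0.06%.

-0.06%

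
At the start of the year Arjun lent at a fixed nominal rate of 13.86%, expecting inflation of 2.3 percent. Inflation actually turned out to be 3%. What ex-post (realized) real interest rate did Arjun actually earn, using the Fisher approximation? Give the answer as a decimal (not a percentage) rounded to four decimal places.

Ex-post: 13.86% − 3% = 10.860%
So the realized real rate is 0.1086.

0.1086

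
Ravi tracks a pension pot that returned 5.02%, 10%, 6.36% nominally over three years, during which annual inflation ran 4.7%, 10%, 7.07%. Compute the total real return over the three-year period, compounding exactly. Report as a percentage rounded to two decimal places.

Nominal growth factor = 1.0502 × 1.1000 × 1.0636 = 1.228692
Price-level growth factor = 1.0470 × 1.1000 × 1.0707 = 1.233125
Real growth factor = 1.228692 / 1.233125 = 0.996405
Total real return = 0.996405 − 1 → -0.36%.

-0.36%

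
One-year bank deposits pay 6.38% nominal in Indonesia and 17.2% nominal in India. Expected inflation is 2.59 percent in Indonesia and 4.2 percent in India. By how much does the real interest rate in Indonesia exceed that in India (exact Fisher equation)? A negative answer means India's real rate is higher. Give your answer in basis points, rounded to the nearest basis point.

Indonesia: (1 + 0.0638)/(1 + 0.0259) − 1 = 3.6943%
India: (1 + 0.1720)/(1 + 0.0420) − 1 = 12.4760%
Differential = 3.6943% − 12.4760% = -8.7817% → -878 basis points.

-878 basis points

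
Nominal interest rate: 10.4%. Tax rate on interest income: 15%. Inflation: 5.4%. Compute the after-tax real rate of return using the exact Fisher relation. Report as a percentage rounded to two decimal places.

3.26%

After-tax nominal return = 10.4% × (1 − 0.15) = 8.8400%.
1 + r = 1.08840 / 1.05400 = 1.032638
After-tax real rate = 1.032638 − 1 → 3.26%.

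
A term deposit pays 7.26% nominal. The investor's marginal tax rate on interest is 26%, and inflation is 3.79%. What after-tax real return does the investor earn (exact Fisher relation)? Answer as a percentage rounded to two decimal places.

After-tax nominal return = 7.26% × (1 − 0.26) = 5.3724%.
1 + r = 1.053724 / 1.03790 = 1.015246
After-tax real rate = 1.015246 − 1 → 1.52%.

1.52%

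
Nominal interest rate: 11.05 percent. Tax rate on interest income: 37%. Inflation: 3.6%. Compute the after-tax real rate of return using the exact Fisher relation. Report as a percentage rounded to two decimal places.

3.24%

After-tax nominal return = 11.05% × (1 − 0.37) = 6.9615%.
1 + r = 1.069615 / 1.03600 = 1.032447
After-tax real rate = 1.032447 − 1 → 3.24%.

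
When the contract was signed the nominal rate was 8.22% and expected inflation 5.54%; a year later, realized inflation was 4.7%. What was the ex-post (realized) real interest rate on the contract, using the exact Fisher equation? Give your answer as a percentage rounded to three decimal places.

3.362%

Ex-post: (1 + 0.0822)/(1 + 0.0470) − 1 = 3.3620%
So the realized real rate is 3.362%.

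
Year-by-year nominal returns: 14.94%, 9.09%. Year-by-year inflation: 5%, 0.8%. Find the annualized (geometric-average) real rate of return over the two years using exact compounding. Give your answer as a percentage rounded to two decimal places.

Nominal growth factor = 1.1494 × 1.0909 = 1.25388046
Price-level growth factor = 1.0500 × 1.0080 = 1.05840000
Real growth factor = 1.25388046 / 1.05840000 = 1.18469431
Annualized real rate = 1.18469431^(1/2) − 1 = 8.8437% → 8.84%.

8.84%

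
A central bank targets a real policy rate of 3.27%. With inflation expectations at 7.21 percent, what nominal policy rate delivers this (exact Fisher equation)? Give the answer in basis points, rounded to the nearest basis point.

1072 basis points

(1 + i) = (1 + r)(1 + π) = 1.03270 × 1.07210 = 1.10715767
i = 1.10715767 − 1, so the required nominal rate is 1072 basis points.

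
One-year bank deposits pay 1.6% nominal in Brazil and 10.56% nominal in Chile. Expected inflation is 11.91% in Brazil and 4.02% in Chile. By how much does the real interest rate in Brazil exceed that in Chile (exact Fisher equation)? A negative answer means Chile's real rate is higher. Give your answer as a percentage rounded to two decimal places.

Brazil: (1 + 0.0160)/(1 + 0.1191) − 1 = -9.2128%
Chile: (1 + 0.1056)/(1 + 0.0402) − 1 = 6.2873%
Differential = -9.2128% − 6.2873% = -15.5000% → -15.50%.

-15.50%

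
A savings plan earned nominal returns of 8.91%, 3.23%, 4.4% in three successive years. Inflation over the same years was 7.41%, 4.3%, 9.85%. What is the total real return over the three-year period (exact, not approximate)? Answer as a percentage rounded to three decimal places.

-4.623%

Nominal growth factor = 1.0891 × 1.0323 × 1.0440 = 1.173746
Price-level growth factor = 1.0741 × 1.0430 × 1.0985 = 1.230635
Real growth factor = 1.173746 / 1.230635 = 0.953773
Total real return = 0.953773 − 1 → -4.623%.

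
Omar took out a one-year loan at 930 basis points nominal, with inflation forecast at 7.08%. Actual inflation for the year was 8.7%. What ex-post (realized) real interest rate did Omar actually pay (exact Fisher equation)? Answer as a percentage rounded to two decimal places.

Ex-post: (1 + 0.0930)/(1 + 0.0870) − 1 = 0.5520%
So the realized real rate is 0.55%.

0.55%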